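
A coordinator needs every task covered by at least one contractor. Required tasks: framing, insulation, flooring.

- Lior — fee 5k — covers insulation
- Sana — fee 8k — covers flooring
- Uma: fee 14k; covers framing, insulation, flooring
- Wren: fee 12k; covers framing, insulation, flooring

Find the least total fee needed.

12

This is a weighted set-cover instance.
Wren alone covers framing, insulation, flooring — every task.
Total fee: 12.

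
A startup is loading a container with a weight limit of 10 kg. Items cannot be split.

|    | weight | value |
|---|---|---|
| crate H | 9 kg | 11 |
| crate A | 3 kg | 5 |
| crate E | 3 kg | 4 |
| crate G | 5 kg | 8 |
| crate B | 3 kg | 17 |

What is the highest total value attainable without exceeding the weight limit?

Treat it as a binary knapsack problem.
crate A + crate B: weight 3 + 3 = 6 ≤ 10, value 5 + 17 = 22.
crate G + crate B: weight 5 + 3 = 8 ≤ 10, value 8 + 17 = 25.
crate A + crate E + crate B: weight 3 + 3 + 3 = 9 ≤ 10, value 5 + 4 + 17 = 26.
Best is crate A, crate E, and crate B with total value 26.

26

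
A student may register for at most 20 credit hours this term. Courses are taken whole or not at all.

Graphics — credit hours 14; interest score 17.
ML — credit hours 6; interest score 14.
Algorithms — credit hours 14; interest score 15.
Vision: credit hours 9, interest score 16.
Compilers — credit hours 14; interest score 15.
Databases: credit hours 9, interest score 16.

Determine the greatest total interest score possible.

This is an integer program with binary decision variables.
Graphics + ML: credit hours 14 + 6 = 20 ≤ 20, interest score 17 + 14 = 31.
Vision + Databases: credit hours 9 + 9 = 18 ≤ 20, interest score 16 + 16 = 32.
Best is Vision and Databases with total interest score 32.

32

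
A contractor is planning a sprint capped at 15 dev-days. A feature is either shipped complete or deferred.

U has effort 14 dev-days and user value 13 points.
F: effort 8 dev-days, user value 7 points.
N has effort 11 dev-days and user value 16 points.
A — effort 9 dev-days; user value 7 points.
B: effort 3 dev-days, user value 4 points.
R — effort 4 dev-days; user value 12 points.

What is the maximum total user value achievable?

This is a 0-1 knapsack instance.
N + R: effort 11 + 4 = 15 ≤ 15, user value 16 + 12 = 28.
F + B + R: effort 8 + 3 + 4 = 15 ≤ 15, user value 7 + 4 + 12 = 23.
N + B: effort 11 + 3 = 14 ≤ 15, user value 16 + 4 = 20.
Best is N and R with total user value 28.

28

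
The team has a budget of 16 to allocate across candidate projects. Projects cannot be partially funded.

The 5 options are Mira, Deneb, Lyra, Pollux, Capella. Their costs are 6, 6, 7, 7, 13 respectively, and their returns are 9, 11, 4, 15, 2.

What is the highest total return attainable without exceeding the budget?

This is an integer program with binary decision variables.
Deneb + Pollux: cost 6 + 7 = 13 ≤ 16, return 11 + 15 = 26.
Mira + Pollux: cost 6 + 7 = 13 ≤ 16, return 9 + 15 = 24.
Mira + Deneb: cost 6 + 6 = 12 ≤ 16, return 9 + 11 = 20.
Best is Deneb and Pollux with total return 26.

26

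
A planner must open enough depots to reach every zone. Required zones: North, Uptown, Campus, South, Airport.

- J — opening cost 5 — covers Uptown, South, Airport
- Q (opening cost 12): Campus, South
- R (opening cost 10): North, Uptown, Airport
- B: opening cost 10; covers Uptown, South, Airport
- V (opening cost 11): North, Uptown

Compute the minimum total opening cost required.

This is a weighted set-cover instance.
The greedy cost-per-new-zone heuristic would pick J, R, and Q for 27, but a cheaper cover exists.
Choose Q and R: together they cover North, Uptown, Campus, South, Airport — every zone.
Total opening cost: 12 + 10 = 22.
No cover costs less than 22.

22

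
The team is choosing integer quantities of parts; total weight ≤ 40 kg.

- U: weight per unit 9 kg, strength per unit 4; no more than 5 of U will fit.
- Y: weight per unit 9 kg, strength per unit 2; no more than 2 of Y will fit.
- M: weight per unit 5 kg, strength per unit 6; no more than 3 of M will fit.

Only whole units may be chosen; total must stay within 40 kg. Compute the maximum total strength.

1×U, 1×Y, and 3×M: weight 33 ≤ 40, strength 1·4 + 1·2 + 3·6 = 24.
2×U and 3×M: weight 33 ≤ 40, strength 2·4 + 3·6 = 26.
Best is 26.

26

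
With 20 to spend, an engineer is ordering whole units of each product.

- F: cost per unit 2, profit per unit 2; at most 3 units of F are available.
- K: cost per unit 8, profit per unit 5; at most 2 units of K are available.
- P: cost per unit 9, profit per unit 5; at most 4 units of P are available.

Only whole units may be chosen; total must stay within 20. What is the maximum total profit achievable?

14

2×F and 2×K: cost 20 ≤ 20, profit 2·2 + 2·5 = 14.
1×F and 2×P: cost 20 ≤ 20, profit 1·2 + 2·5 = 12.
Best is 14.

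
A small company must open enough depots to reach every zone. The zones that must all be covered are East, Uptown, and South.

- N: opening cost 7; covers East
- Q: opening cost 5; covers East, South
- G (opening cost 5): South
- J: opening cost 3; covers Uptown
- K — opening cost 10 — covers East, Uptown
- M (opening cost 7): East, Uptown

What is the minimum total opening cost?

8

Choose Q and J: together they cover East, Uptown, South — every zone.
Total opening cost: 5 + 3 = 8.
No cover costs less than 8.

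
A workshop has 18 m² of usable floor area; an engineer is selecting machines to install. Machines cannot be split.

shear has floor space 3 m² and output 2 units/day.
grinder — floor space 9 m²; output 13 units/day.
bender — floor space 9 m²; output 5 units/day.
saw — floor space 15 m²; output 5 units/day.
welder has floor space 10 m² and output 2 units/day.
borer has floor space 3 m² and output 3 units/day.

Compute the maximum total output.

18

Allowing fractional choices, the relaxed optimum would be about 19.7, but machines are indivisible.
grinder + bender: floor space 9 + 9 = 18 ≤ 18, output 13 + 5 = 18.
shear + grinder + borer: floor space 3 + 9 + 3 = 15 ≤ 18, output 2 + 13 + 3 = 18.
The maximum output is 18; one optimal choice is shear, grinder, and borer.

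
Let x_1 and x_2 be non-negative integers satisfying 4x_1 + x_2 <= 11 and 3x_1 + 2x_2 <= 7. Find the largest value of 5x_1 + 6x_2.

The continuous relaxation peaks at (0, 3.5) with value 21.00; rounding to a feasible lattice point costs some objective.
(x_1,x_2)=(0,3): 4·0+1·3=3≤11, 3·0+2·3=6≤7, objective 18.
(x_1,x_2)=(1,2): 4·1+1·2=6≤11, 3·1+2·2=7≤7, objective 17.
(x_1,x_2)=(0,2): 4·0+1·2=2≤11, 3·0+2·2=4≤7, objective 12.
Maximum is 18 at (x_1,x_2)=(0,3).

18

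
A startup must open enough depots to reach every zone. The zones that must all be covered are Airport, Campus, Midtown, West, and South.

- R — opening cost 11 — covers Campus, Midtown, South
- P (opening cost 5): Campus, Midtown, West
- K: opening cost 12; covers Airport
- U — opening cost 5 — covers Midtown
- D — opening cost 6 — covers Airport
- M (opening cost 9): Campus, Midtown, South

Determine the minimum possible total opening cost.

This is an integer covering problem.
Choose P, D, and M: together they cover Airport, Campus, Midtown, West, South — every zone.
Total opening cost: 5 + 6 + 9 = 20.
No cover costs less than 20.

20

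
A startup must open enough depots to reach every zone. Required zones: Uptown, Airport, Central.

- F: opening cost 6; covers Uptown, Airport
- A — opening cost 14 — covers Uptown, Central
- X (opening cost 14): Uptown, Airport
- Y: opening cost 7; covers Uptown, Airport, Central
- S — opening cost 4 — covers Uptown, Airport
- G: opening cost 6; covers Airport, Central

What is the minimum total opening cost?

7

Y alone covers Uptown, Airport, Central — every zone.
Total opening cost: 7.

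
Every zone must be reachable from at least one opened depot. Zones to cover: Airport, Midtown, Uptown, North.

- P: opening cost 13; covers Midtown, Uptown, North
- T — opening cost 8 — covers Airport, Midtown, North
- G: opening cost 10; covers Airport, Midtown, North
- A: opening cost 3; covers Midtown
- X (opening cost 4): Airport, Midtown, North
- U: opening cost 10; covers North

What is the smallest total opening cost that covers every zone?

Choose P and X: together they cover Airport, Midtown, Uptown, North — every zone.
Total opening cost: 13 + 4 = 17.
No cover costs less than 17.

17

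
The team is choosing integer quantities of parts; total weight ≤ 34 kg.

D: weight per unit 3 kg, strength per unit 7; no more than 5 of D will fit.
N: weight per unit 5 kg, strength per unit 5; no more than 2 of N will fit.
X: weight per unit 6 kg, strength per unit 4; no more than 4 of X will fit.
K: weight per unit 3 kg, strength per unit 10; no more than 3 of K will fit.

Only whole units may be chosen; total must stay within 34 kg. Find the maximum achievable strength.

K has the best ratio (10/3); taking only K gives at most 3×10 = 30 (stopped by the supply cap of 3).
Mixing does better — 5×D, 2×N, and 3×K: weight 34 ≤ 34, strength 5·7 + 2·5 + 3·10 = 75.

75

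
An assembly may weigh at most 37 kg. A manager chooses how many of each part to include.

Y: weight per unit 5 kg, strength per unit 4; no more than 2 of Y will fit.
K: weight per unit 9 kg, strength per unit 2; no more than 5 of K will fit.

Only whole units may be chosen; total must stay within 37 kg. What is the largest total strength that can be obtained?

Y has the best ratio (4/5); taking only Y gives at most 2×4 = 8 (stopped by the supply cap of 2).
Mixing does better — 2×Y and 3×K: weight 37 ≤ 37, strength 2·4 + 3·2 = 14.

14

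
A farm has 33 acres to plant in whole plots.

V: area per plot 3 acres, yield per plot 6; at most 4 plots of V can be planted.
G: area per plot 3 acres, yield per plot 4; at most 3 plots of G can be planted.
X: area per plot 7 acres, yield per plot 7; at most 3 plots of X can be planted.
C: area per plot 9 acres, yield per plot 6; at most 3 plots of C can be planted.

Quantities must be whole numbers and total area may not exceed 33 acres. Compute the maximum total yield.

4×V and 3×X: area 33 ≤ 33, yield 4·6 + 3·7 = 45.
4×V, 2×G, and 2×X: area 32 ≤ 33, yield 4·6 + 2·4 + 2·7 = 46.
Best is 46.

46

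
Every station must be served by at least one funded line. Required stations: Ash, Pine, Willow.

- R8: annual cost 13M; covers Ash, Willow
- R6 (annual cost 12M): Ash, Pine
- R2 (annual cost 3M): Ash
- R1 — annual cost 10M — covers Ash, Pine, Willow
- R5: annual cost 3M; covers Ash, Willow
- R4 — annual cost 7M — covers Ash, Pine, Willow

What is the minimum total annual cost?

7

This is a weighted set-cover instance.
The greedy cost-per-new-station heuristic would pick R5 and R4 for 10, but a cheaper cover exists.
R4 alone covers Ash, Pine, Willow — every station.
Total annual cost: 7.
No cover costs less than 7.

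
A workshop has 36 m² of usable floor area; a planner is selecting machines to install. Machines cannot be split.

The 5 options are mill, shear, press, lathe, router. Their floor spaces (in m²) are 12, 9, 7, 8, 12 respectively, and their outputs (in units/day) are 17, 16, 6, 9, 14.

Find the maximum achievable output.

48

Take mill, shear, press, and lathe: floor space 12 + 9 + 7 + 8 = 36 ≤ 36, output 17 + 16 + 6 + 9 = 48.
No other feasible combination does better.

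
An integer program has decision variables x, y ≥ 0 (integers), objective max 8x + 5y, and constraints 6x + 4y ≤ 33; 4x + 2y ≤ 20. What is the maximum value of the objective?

42

(x,y)=(4,2): 6·4+4·2=32≤33, 4·4+2·2=20≤20, objective 42.
(x,y)=(3,3): 6·3+4·3=30≤33, 4·3+2·3=18≤20, objective 39.
(x,y)=(4,1): 6·4+4·1=28≤33, 4·4+2·1=18≤20, objective 37.
No feasible integer point exceeds 42.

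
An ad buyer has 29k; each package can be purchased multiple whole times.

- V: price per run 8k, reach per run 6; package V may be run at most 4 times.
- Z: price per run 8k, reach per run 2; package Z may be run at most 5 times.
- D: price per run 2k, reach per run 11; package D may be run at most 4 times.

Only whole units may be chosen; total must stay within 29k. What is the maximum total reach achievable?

56

1×V, 1×Z, and 4×D: price 24 ≤ 29, reach 1·6 + 1·2 + 4·11 = 52.
2×V and 4×D: price 24 ≤ 29, reach 2·6 + 4·11 = 56.
Best is 56.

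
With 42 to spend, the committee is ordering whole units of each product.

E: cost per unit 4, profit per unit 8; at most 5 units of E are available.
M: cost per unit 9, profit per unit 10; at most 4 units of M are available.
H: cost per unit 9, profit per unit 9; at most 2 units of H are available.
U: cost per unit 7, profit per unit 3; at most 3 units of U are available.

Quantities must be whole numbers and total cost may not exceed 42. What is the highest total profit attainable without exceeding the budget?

60

E has the best ratio (8/4); taking only E gives at most 5×8 = 40 (stopped by the supply cap of 5).
Mixing does better — 5×E and 2×M: cost 38 ≤ 42, profit 5·8 + 2·10 = 60.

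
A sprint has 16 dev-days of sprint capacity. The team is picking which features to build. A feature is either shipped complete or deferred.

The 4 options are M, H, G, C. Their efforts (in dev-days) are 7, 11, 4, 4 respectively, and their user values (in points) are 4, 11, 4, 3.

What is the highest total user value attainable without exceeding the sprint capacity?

Allowing fractional choices, the relaxed optimum would be about 15.8, but features are indivisible.
H + C: effort 11 + 4 = 15 ≤ 16, user value 11 + 3 = 14.
H + G: effort 11 + 4 = 15 ≤ 16, user value 11 + 4 = 15.
Best is H and G with total user value 15.

15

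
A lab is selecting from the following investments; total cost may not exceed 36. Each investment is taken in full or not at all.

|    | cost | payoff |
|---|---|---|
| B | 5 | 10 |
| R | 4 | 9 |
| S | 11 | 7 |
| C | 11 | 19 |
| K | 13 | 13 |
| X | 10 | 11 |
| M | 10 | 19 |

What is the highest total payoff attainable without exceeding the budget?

59

This is a 0-1 knapsack instance.
R + C + X + M: cost 4 + 11 + 10 + 10 = 35 ≤ 36, payoff 9 + 19 + 11 + 19 = 58.
B + R + C + M: cost 5 + 4 + 11 + 10 = 30 ≤ 36, payoff 10 + 9 + 19 + 19 = 57.
B + C + X + M: cost 5 + 11 + 10 + 10 = 36 ≤ 36, payoff 10 + 19 + 11 + 19 = 59.
Best is B, C, X, and M with total payoff 59.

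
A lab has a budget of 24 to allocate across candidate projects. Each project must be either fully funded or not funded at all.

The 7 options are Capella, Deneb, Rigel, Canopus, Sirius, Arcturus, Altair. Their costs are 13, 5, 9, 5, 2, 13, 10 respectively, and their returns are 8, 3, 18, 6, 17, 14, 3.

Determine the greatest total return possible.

This is a 0-1 knapsack instance.
Take Rigel, Sirius, and Arcturus: cost 9 + 2 + 13 = 24 ≤ 24, return 18 + 17 + 14 = 49.
No other feasible combination does better.

49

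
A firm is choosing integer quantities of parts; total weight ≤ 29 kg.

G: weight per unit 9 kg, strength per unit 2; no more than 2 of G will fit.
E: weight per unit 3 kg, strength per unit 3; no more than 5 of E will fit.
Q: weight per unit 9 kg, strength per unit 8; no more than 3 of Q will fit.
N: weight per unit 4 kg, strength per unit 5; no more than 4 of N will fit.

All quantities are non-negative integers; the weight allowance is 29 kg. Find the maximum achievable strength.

N has the best ratio (5/4); taking only N gives at most 4×5 = 20 (stopped by the supply cap of 4).
Mixing does better — 4×E and 4×N: weight 28 ≤ 29, strength 4·3 + 4·5 = 32.

32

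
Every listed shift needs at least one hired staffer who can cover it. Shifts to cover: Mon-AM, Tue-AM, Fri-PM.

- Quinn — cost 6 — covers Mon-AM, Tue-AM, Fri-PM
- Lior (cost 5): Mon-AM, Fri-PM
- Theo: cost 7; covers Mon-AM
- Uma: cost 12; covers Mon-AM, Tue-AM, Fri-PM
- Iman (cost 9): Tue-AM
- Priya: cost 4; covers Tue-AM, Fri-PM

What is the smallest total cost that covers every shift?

This is a weighted set-cover instance.
Quinn alone covers Mon-AM, Tue-AM, Fri-PM — every shift.
Total cost: 6.
No cover costs less than 6.

6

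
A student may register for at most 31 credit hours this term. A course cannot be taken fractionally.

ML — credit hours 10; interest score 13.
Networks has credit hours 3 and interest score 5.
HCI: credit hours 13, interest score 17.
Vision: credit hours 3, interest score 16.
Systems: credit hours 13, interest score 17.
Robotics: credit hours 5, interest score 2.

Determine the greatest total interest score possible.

51

ML + Networks + Vision + Systems: credit hours 10 + 3 + 3 + 13 = 29 ≤ 31, interest score 13 + 5 + 16 + 17 = 51.
ML + Networks + HCI + Vision: credit hours 10 + 3 + 13 + 3 = 29 ≤ 31, interest score 13 + 5 + 17 + 16 = 51.
HCI + Vision + Systems: credit hours 13 + 3 + 13 = 29 ≤ 31, interest score 17 + 16 + 17 = 50.
The maximum interest score is 51; one optimal choice is ML, Networks, HCI, and Vision.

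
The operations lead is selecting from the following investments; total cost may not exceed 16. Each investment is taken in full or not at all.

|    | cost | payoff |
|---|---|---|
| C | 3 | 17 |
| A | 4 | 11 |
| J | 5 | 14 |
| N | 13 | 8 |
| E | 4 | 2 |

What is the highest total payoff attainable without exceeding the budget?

44

This is a 0-1 knapsack instance.
Allowing fractional choices, the relaxed optimum would be about 44.5, but investments are indivisible.
C + A + J + E: cost 3 + 4 + 5 + 4 = 16 ≤ 16, payoff 17 + 11 + 14 + 2 = 44.
C + J + E: cost 3 + 5 + 4 = 12 ≤ 16, payoff 17 + 14 + 2 = 33.
C + A + J: cost 3 + 4 + 5 = 12 ≤ 16, payoff 17 + 11 + 14 = 42.
Best is C, A, J, and E with total payoff 44.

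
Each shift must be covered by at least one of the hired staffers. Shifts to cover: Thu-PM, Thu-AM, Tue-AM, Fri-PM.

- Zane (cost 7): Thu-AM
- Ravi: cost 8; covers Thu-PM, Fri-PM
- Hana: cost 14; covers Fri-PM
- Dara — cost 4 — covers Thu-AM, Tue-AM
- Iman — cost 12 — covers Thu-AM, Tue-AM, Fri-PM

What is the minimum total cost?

This is a weighted set-cover instance.
Choose Ravi and Dara: together they cover Thu-PM, Thu-AM, Tue-AM, Fri-PM — every shift.
Total cost: 8 + 4 = 12.
No cover costs less than 12.

12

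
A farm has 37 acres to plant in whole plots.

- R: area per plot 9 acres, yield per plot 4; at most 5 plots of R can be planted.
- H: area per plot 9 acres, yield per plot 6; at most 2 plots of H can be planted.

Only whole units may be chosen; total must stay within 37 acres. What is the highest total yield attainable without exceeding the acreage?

20

H has the best ratio (6/9); taking only H gives at most 2×6 = 12 (stopped by the supply cap of 2).
Mixing does better — 2×R and 2×H: area 36 ≤ 37, yield 2·4 + 2·6 = 20.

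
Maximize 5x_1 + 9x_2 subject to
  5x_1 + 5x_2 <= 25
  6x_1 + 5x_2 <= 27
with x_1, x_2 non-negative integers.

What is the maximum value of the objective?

45

(x_1,x_2)=(0,5) is feasible, giving 45.
(x_1,x_2)=(1,4) is feasible, giving 41.
(x_1,x_2)=(0,4) is feasible, giving 36.
Maximum is 45 at (x_1,x_2)=(0,5).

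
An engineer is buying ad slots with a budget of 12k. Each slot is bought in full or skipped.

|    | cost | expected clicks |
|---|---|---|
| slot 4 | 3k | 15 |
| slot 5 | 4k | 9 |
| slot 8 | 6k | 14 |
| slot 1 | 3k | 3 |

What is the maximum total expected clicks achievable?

Allowing fractional choices, the relaxed optimum would be about 35.8, but ad slots are indivisible.
slot 4 + slot 8: cost 3 + 6 = 9 ≤ 12, expected clicks 15 + 14 = 29.
slot 4 + slot 5 + slot 1: cost 3 + 4 + 3 = 10 ≤ 12, expected clicks 15 + 9 + 3 = 27.
slot 4 + slot 8 + slot 1: cost 3 + 6 + 3 = 12 ≤ 12, expected clicks 15 + 14 + 3 = 32.
Best is slot 4, slot 8, and slot 1 with total expected clicks 32.

32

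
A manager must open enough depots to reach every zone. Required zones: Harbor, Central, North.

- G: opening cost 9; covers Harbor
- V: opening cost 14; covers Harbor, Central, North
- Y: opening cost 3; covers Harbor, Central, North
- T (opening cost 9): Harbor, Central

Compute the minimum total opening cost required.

3

This is a weighted set-cover instance.
Y alone covers Harbor, Central, North — every zone.
Total opening cost: 3.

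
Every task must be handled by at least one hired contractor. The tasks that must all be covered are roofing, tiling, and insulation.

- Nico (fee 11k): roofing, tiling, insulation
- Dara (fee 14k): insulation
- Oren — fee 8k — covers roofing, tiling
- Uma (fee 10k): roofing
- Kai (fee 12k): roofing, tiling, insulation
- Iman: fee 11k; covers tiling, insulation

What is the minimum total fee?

Nico alone covers roofing, tiling, insulation — every task.
Total fee: 11.
No cover costs less than 11.

11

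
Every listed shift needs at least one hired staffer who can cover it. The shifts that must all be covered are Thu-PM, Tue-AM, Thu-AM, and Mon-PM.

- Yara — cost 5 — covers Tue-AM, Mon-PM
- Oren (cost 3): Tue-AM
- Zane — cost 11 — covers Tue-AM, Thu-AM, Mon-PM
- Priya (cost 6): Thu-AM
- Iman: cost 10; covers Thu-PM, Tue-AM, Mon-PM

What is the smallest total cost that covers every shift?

Choose Priya and Iman: together they cover Thu-PM, Tue-AM, Thu-AM, Mon-PM — every shift.
Total cost: 6 + 10 = 16.

16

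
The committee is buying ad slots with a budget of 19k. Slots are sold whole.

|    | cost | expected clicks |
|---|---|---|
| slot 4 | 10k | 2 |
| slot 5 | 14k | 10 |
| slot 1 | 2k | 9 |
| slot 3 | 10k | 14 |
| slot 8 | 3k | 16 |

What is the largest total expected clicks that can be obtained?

39

Take slot 1, slot 3, and slot 8: cost 2 + 10 + 3 = 15 ≤ 19, expected clicks 9 + 14 + 16 = 39.
No other feasible combination does better.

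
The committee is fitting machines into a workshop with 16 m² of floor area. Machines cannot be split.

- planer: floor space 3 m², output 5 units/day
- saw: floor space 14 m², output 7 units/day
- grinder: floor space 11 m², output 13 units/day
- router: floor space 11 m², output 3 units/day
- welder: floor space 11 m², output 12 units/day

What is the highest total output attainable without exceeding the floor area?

18

Treat it as a binary knapsack problem.
Allowing fractional choices, the relaxed optimum would be about 20.2, but machines are indivisible.
grinder: floor space 11 ≤ 16, output 13.
planer + welder: floor space 3 + 11 = 14 ≤ 16, output 5 + 12 = 17.
planer + grinder: floor space 3 + 11 = 14 ≤ 16, output 5 + 13 = 18.
Best is planer and grinder with total output 18.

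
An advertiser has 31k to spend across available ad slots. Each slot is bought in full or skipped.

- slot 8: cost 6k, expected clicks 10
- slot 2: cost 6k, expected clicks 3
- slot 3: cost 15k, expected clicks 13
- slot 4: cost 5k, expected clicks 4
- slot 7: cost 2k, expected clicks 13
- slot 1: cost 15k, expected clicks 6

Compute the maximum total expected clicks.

40

Treat it as a binary knapsack problem.
Allowing fractional choices, the relaxed optimum would be about 41.5, but ad slots are indivisible.
slot 8 + slot 2 + slot 3 + slot 7: cost 6 + 6 + 15 + 2 = 29 ≤ 31, expected clicks 10 + 3 + 13 + 13 = 39.
slot 8 + slot 3 + slot 4 + slot 7: cost 6 + 15 + 5 + 2 = 28 ≤ 31, expected clicks 10 + 13 + 4 + 13 = 40.
Best is slot 8, slot 3, slot 4, and slot 7 with total expected clicks 40.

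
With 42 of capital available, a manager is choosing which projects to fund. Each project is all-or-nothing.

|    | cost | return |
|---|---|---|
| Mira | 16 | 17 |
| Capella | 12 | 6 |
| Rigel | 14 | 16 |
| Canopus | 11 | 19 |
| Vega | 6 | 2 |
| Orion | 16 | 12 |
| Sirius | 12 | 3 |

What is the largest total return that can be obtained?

52

Allowing fractional choices, the relaxed optimum would be about 52.8, but projects are indivisible.
Rigel + Canopus + Orion: cost 14 + 11 + 16 = 41 ≤ 42, return 16 + 19 + 12 = 47.
Mira + Capella + Canopus: cost 16 + 12 + 11 = 39 ≤ 42, return 17 + 6 + 19 = 42.
Mira + Rigel + Canopus: cost 16 + 14 + 11 = 41 ≤ 42, return 17 + 16 + 19 = 52.
Best is Mira, Rigel, and Canopus with total return 52.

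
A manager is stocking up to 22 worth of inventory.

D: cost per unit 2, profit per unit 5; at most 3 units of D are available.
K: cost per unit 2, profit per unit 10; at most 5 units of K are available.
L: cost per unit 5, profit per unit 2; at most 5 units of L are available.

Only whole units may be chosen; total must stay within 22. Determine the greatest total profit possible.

3×D, 5×K, and 1×L: cost 21 ≤ 22, profit 3·5 + 5·10 + 1·2 = 67.
3×D and 5×K: cost 16 ≤ 22, profit 3·5 + 5·10 = 65.
Best is 67.

67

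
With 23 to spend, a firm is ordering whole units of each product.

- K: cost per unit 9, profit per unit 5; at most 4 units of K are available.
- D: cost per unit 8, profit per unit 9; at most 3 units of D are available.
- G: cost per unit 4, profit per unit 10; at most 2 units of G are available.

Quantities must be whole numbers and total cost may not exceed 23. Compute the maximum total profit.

This is a bounded integer knapsack.
2×D and 1×G: cost 20 ≤ 23, profit 2·9 + 1·10 = 28.
1×D and 2×G: cost 16 ≤ 23, profit 1·9 + 2·10 = 29.
Best is 29.

29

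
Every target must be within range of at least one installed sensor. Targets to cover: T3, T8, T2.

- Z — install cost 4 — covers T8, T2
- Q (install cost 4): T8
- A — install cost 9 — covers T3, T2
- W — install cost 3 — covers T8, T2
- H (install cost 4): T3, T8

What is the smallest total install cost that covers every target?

Choose W and H: together they cover T3, T8, T2 — every target.
Total install cost: 3 + 4 = 7.
No cover costs less than 7.

7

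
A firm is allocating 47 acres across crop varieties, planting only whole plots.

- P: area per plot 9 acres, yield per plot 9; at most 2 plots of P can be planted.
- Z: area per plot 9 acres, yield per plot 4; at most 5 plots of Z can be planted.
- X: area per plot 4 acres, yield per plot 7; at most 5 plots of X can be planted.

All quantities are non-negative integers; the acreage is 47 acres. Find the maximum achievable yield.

57

Take 2×P, 1×Z, and 5×X: area 47 ≤ 47, yield 2·9 + 1·4 + 5·7 = 57.
X has the best ratio (7/4) and is taken to its limit of 5; remaining capacity is filled optimally with the others.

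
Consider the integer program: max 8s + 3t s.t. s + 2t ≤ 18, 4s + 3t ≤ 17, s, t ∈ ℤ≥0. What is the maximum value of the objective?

(s,t)=(4,0) is feasible, giving 32.
(s,t)=(3,1) is feasible, giving 27.
(s,t)=(3,0) is feasible, giving 24.
The best lattice point is (4,0), giving 32.

32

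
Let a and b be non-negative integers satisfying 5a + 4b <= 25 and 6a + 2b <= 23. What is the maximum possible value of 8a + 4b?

32

The continuous relaxation peaks at (3, 2.5) with value 34.00; rounding to a feasible lattice point costs some objective.
(a,b)=(3,2) is feasible, giving 32.
(a,b)=(3,1) is feasible, giving 28.
The best lattice point is (3,2), giving 32.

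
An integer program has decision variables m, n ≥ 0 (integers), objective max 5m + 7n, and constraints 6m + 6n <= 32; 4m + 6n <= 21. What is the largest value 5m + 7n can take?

(m,n)=(5,0) is feasible, giving 25.
(m,n)=(4,0) is feasible, giving 20.
Maximum is 25 at (m,n)=(5,0).

25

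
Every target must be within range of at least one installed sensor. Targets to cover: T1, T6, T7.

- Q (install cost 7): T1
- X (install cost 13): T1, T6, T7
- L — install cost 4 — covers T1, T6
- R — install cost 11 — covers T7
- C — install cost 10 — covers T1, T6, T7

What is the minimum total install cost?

This is a weighted set-cover instance.
C alone covers T1, T6, T7 — every target.
Total install cost: 10.

10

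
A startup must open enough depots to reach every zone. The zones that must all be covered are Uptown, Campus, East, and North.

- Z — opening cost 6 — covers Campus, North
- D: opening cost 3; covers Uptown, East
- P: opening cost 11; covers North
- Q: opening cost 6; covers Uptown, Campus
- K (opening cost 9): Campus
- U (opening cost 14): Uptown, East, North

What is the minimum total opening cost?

9

Choose Z and D: together they cover Uptown, Campus, East, North — every zone.
Total opening cost: 6 + 3 = 9.
No cover costs less than 9.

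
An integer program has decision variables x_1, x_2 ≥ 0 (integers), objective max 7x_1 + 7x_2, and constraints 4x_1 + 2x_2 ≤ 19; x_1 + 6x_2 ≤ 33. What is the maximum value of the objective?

The continuous relaxation peaks at (2.18, 5.14) with value 51.23; rounding to a feasible lattice point costs some objective.
(x_1,x_2)=(2,5): 4·2+2·5=18≤19, 1·2+6·5=32≤33, objective 49.
(x_1,x_2)=(2,4): 4·2+2·4=16≤19, 1·2+6·4=26≤33, objective 42.
(x_1,x_2)=(1,5): 4·1+2·5=14≤19, 1·1+6·5=31≤33, objective 42.
(x_1,x_2)=(1,4): 4·1+2·4=12≤19, 1·1+6·4=25≤33, objective 35.
Maximum is 49 at (x_1,x_2)=(2,5).

49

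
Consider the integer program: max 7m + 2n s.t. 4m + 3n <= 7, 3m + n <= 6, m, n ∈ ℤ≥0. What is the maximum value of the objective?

9

Relaxing integrality, the LP optimum is 12.25 at (m,n) = (1.75, 0), which is not an integer point.
(m,n)=(1,1): 4·1+3·1=7≤7, 3·1+1·1=4≤6, objective 9.
(m,n)=(1,0): 4·1+3·0=4≤7, 3·1+1·0=3≤6, objective 7.
(m,n)=(0,2): 4·0+3·2=6≤7, 3·0+1·2=2≤6, objective 4.
No feasible integer point exceeds 9.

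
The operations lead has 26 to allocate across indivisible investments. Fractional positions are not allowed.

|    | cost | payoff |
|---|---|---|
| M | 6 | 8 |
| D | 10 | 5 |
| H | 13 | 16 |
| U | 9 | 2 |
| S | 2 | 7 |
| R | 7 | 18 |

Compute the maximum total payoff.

42

This is an integer program with binary decision variables.
H + S + R: cost 13 + 2 + 7 = 22 ≤ 26, payoff 16 + 7 + 18 = 41.
M + H + R: cost 6 + 13 + 7 = 26 ≤ 26, payoff 8 + 16 + 18 = 42.
Best is M, H, and R with total payoff 42.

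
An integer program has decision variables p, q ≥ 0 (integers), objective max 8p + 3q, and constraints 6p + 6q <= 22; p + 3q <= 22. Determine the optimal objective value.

24

Relaxing integrality, the LP optimum is 29.33 at (p,q) = (3.67, 0), which is not an integer point.
(p,q)=(3,0): 6·3+6·0=18≤22, 1·3+3·0=3≤22, objective 24.
(p,q)=(2,1): 6·2+6·1=18≤22, 1·2+3·1=5≤22, objective 19.
(p,q)=(2,0): 6·2+6·0=12≤22, 1·2+3·0=2≤22, objective 16.
Maximum is 24 at (p,q)=(3,0).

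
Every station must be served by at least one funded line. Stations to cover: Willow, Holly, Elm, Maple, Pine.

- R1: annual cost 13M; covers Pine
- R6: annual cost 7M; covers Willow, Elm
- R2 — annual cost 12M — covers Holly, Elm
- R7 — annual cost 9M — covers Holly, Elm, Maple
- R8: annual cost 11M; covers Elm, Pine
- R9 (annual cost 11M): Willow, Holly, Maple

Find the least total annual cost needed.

22

This is an integer covering problem.
The greedy cost-per-new-station heuristic would pick R7, R6, and R8 for 27, but a cheaper cover exists.
Choose R8 and R9: together they cover Willow, Holly, Elm, Maple, Pine — every station.
Total annual cost: 11 + 11 = 22.
No cover costs less than 22.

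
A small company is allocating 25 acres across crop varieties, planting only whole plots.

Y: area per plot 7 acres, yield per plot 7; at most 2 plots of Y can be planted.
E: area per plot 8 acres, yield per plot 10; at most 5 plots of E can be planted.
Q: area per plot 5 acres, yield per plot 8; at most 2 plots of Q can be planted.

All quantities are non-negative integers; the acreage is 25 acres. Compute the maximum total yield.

33

Q has the best ratio (8/5); taking only Q gives at most 2×8 = 16 (stopped by the supply cap of 2).
Mixing does better — 1×Y, 1×E, and 2×Q: area 25 ≤ 25, yield 1·7 + 1·10 + 2·8 = 33.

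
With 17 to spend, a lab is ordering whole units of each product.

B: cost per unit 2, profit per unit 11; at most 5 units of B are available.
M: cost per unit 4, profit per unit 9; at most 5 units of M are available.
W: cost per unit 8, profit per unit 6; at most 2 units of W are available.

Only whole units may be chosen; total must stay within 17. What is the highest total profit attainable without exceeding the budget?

64

B has the best ratio (11/2); taking only B gives at most 5×11 = 55 (stopped by the supply cap of 5).
Mixing does better — 5×B and 1×M: cost 14 ≤ 17, profit 5·11 + 1·9 = 64.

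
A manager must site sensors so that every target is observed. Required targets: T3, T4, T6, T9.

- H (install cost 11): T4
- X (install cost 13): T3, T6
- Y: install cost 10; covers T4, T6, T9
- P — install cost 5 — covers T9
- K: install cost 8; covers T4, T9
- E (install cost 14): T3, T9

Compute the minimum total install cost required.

21

The greedy cost-per-new-target heuristic would pick Y and X for 23, but a cheaper cover exists.
Choose X and K: together they cover T3, T4, T6, T9 — every target.
Total install cost: 13 + 8 = 21.
No cover costs less than 21.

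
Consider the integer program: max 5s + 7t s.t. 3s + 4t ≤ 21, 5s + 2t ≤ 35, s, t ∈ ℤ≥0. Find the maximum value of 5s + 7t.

Relaxing integrality, the LP optimum is 36.75 at (s,t) = (0, 5.25), which is not an integer point.
(s,t)=(3,3) is feasible, giving 36.
(s,t)=(0,5) is feasible, giving 35.
(s,t)=(4,2) is feasible, giving 34.
The best lattice point is (3,3), giving 36.

36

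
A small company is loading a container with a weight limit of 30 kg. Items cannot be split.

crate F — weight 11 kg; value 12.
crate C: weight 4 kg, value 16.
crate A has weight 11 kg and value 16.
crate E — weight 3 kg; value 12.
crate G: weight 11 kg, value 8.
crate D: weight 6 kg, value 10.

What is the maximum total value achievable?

crate F + crate C + crate A + crate E: weight 11 + 4 + 11 + 3 = 29 ≤ 30, value 12 + 16 + 16 + 12 = 56.
crate C + crate A + crate E + crate D: weight 4 + 11 + 3 + 6 = 24 ≤ 30, value 16 + 16 + 12 + 10 = 54.
crate C + crate A + crate E + crate G: weight 4 + 11 + 3 + 11 = 29 ≤ 30, value 16 + 16 + 12 + 8 = 52.
Best is crate F, crate C, crate A, and crate E with total value 56.

56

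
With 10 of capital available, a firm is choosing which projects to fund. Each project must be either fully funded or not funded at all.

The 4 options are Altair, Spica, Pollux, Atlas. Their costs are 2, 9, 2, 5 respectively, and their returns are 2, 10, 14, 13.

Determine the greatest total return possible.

Pollux + Atlas: cost 2 + 5 = 7 ≤ 10, return 14 + 13 = 27.
Altair + Pollux + Atlas: cost 2 + 2 + 5 = 9 ≤ 10, return 2 + 14 + 13 = 29.
Best is Altair, Pollux, and Atlas with total return 29.

29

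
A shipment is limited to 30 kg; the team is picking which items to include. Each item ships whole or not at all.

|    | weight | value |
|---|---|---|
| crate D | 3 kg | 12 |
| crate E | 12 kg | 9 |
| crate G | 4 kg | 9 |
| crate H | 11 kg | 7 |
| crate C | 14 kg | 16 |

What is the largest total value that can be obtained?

37

Allowing fractional choices, the relaxed optimum would be about 43.8, but items are indivisible.
crate D + crate E + crate G + crate H: weight 3 + 12 + 4 + 11 = 30 ≤ 30, value 12 + 9 + 9 + 7 = 37.
crate D + crate E + crate C: weight 3 + 12 + 14 = 29 ≤ 30, value 12 + 9 + 16 = 37.
crate D + crate G + crate C: weight 3 + 4 + 14 = 21 ≤ 30, value 12 + 9 + 16 = 37.
The maximum value is 37; one optimal choice is crate D, crate G, and crate C.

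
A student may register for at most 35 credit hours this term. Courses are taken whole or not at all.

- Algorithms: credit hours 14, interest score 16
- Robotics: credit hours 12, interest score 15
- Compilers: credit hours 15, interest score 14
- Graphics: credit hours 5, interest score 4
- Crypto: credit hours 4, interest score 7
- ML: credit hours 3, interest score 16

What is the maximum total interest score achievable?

Allowing fractional choices, the relaxed optimum would be about 55.9, but courses are indivisible.
Robotics + Compilers + Crypto + ML: credit hours 12 + 15 + 4 + 3 = 34 ≤ 35, interest score 15 + 14 + 7 + 16 = 52.
Algorithms + Robotics + Graphics + ML: credit hours 14 + 12 + 5 + 3 = 34 ≤ 35, interest score 16 + 15 + 4 + 16 = 51.
Algorithms + Robotics + Crypto + ML: credit hours 14 + 12 + 4 + 3 = 33 ≤ 35, interest score 16 + 15 + 7 + 16 = 54.
Best is Algorithms, Robotics, Crypto, and ML with total interest score 54.

54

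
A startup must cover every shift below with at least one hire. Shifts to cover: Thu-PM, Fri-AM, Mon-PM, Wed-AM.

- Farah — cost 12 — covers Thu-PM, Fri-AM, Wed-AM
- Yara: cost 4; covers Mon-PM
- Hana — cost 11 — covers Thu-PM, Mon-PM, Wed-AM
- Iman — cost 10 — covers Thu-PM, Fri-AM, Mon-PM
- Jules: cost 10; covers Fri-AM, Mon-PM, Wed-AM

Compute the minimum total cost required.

16

The greedy cost-per-new-shift heuristic would pick Iman and Jules for 20, but a cheaper cover exists.
Choose Farah and Yara: together they cover Thu-PM, Fri-AM, Mon-PM, Wed-AM — every shift.
Total cost: 12 + 4 = 16.
No cover costs less than 16.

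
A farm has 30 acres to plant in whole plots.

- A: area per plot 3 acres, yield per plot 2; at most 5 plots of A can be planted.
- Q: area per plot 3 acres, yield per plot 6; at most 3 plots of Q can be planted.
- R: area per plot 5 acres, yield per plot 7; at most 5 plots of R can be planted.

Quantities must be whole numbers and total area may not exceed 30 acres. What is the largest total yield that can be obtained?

Take 3×Q and 4×R: area 29 ≤ 30, yield 3·6 + 4·7 = 46.
Q has the best ratio (6/3) and is taken to its limit of 3; remaining capacity is filled optimally with the others.

46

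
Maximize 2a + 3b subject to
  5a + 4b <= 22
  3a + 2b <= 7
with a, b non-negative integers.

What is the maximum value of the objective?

9

(a,b)=(0,3) is feasible, giving 9.
(a,b)=(1,2) is feasible, giving 8.
(a,b)=(0,2) is feasible, giving 6.
No feasible integer point exceeds 9.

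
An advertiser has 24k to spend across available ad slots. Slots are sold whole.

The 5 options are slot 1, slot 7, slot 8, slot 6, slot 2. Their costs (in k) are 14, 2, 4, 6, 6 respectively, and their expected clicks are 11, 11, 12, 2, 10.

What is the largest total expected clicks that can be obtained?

35

Treat it as a binary knapsack problem.
Take slot 7, slot 8, slot 6, and slot 2: cost 2 + 4 + 6 + 6 = 18 ≤ 24, expected clicks 11 + 12 + 2 + 10 = 35.
No other feasible combination does better.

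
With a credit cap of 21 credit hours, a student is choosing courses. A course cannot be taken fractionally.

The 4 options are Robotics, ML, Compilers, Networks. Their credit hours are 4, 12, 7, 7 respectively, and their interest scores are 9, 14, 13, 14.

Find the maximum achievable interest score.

36

Take Robotics, Compilers, and Networks: credit hours 4 + 7 + 7 = 18 ≤ 21, interest score 9 + 13 + 14 = 36.
No other feasible combination does better.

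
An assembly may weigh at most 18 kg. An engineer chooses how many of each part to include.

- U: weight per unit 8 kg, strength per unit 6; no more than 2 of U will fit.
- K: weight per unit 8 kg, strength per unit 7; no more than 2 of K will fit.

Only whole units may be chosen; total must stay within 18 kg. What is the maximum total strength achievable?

14

This is a bounded integer knapsack.
K has the best ratio (7/8); taking only K gives at most 2×7 = 14 (stopped by the weight limit).
Optimal: 2×K: weight 16 ≤ 18, strength 2·7 = 14.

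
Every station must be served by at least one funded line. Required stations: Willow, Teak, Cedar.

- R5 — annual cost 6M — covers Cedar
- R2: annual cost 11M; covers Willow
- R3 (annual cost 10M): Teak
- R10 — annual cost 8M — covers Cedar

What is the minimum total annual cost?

27

This is a weighted set-cover instance.
Choose R5, R2, and R3: together they cover Willow, Teak, Cedar — every station.
Total annual cost: 6 + 11 + 10 = 27.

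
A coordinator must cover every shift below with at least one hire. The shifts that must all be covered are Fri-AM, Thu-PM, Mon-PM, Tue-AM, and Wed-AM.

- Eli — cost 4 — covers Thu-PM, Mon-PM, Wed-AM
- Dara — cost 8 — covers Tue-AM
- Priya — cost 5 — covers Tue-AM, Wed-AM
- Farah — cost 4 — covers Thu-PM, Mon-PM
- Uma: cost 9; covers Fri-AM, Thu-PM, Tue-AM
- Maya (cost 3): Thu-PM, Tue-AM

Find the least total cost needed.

This is an integer covering problem.
The greedy cost-per-new-shift heuristic would pick Eli, Maya, and Uma for 16, but a cheaper cover exists.
Choose Eli and Uma: together they cover Fri-AM, Thu-PM, Mon-PM, Tue-AM, Wed-AM — every shift.
Total cost: 4 + 9 = 13.
No cover costs less than 13.

13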